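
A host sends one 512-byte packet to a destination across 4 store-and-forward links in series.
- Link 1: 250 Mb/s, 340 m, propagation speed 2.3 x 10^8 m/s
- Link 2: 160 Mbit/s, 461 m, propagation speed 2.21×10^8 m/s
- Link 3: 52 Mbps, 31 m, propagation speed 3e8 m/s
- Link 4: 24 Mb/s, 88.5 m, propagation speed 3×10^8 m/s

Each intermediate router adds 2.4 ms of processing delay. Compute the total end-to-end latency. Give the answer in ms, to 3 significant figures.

7.50 ms

L = 512 × 8 = 4096 bits.
Transmission delays (L/R per hop): 0.016384, 0.0256, 0.0787692, 0.170667 ms; sum = 0.29142 ms.
Propagation delays (d/s per hop): 0.00147826, 0.00208597, 0.000103333, 0.000295 ms; sum = 0.00396257 ms.
Processing at 3 router(s): 3 × 2.4 ms = 7.2 ms.
End-to-end = 7.50 ms.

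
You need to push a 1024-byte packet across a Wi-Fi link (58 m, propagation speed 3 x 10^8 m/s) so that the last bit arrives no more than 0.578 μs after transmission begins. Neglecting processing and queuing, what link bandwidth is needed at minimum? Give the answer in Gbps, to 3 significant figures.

21.3 Gbps

L = 8192 bits.
Propagation delay = 58 / 300000000 = 0.193333 μs.
Transmission budget = 0.578 − 0.193333 = 0.384667 μs.
R ≥ L / t_tx = 8192 bits / 3.84667e-07 s = 21.3 Gbps.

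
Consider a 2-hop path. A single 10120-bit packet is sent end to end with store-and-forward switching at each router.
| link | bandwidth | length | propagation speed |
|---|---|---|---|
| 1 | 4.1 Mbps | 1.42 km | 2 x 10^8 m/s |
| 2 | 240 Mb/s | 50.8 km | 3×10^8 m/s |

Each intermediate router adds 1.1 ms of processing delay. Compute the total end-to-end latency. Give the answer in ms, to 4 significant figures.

3.787 ms

Transmission delays (L/R per hop): 2.46829, 0.0421667 ms; sum = 2.51046 ms.
Propagation delays (d/s per hop): 0.0071, 0.169333 ms; sum = 0.176433 ms.
Processing at 1 router(s): 1 × 1.1 ms = 1.1 ms.
End-to-end = 3.787 ms.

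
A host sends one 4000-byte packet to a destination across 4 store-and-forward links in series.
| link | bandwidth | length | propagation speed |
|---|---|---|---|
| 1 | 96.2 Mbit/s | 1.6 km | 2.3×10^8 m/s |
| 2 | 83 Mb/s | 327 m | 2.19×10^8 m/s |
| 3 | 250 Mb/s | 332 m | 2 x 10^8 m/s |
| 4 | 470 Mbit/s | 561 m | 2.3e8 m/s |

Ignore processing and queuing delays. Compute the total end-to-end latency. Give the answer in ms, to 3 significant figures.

0.927 ms

L = 4000 × 8 = 32000 bits.
Transmission delays (L/R per hop): 0.33264, 0.385542, 0.128, 0.0680851 ms; sum = 0.914268 ms.
Propagation delays (d/s per hop): 0.00695652, 0.00149315, 0.00166, 0.00243913 ms; sum = 0.0125488 ms.
End-to-end = 0.927 ms.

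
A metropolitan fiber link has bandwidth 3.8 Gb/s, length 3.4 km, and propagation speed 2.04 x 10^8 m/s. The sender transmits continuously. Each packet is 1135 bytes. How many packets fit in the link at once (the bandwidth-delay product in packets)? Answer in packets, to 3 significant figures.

6.98 packets

Propagation delay = 3400 / 204000000 = 1.66667e-05 s.
BDP = R × t_prop = 3800000000 × 1.66667e-05 = 63333.3 bits.
In packets of 9080 bits: 6.98 packets.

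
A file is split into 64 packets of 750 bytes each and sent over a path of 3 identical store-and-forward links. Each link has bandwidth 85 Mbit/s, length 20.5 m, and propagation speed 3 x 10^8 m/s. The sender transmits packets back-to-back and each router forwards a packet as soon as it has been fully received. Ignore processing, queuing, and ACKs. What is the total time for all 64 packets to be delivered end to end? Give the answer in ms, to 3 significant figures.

Per-hop transmission t_tx = L/R = 6000/85000000 = 0.0705882 ms.
Per-hop propagation t_prop = 20.5/300000000 = 6.83333e-05 ms.
Pipeline fill: first packet needs 3·t_tx to clear all hops; remaining 63 packets each add one t_tx.
Total = (3+64-1)·t_tx + 3·t_prop = 66·0.0705882 + 3·6.83333e-05 = 4.66 ms.

4.66 ms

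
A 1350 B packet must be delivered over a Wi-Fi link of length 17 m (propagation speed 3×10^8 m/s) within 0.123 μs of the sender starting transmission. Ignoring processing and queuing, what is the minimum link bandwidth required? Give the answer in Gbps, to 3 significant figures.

163 Gbps

L = 10800 bits.
Propagation delay = 17 / 300000000 = 0.0566667 μs.
Transmission budget = 0.123 − 0.0566667 = 0.0663333 μs.
R ≥ L / t_tx = 10800 bits / 6.63333e-08 s = 163 Gbps.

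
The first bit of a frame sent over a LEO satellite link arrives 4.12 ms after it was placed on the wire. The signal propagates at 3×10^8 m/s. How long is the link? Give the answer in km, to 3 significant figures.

1240 km

d = s × t_prop = 300000000 × 0.00412 = 1240 km.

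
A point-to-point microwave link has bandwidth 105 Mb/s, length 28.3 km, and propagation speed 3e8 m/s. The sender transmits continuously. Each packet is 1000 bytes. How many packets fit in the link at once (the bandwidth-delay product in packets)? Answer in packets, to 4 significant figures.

Propagation delay = 28300 / 300000000 = 9.43333e-05 s.
BDP = R × t_prop = 105000000 × 9.43333e-05 = 9905 bits.
In packets of 8000 bits: 1.238 packets.

1.238 packets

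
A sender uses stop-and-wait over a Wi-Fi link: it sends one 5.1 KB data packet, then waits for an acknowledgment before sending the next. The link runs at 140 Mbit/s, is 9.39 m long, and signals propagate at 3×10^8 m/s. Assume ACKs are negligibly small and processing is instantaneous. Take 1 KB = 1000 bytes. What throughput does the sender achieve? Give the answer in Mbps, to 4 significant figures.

t_tx = L/R = 40800/140000000 = 0.000291429 s.
t_prop = 9.39/300000000 = 3.13e-08 s; RTT = 6.26e-08 s.
Cycle = t_tx + RTT = 0.000291491 s.
Throughput = L / cycle = 40800 / 0.000291491 = 140.0 Mbps.

140.0 Mbps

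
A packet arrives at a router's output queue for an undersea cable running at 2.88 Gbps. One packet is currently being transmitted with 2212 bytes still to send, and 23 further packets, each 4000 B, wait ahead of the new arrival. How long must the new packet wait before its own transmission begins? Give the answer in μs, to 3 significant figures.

262 μs

Each queued packet: L/R = 32000/2880000000 = 11.1111 μs.
23 queued → 255.556 μs.
Plus remaining 17696 bits of current packet: 6.14444 μs.
Queuing delay = 262 μs.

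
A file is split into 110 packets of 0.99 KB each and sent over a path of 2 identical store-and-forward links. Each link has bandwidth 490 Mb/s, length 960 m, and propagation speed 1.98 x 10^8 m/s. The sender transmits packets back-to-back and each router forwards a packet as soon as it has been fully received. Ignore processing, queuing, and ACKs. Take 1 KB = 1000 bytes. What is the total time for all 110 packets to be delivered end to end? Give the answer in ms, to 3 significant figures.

Per-hop transmission t_tx = L/R = 7920/490000000 = 0.0161633 ms.
Per-hop propagation t_prop = 960/198000000 = 0.00484848 ms.
Pipeline fill: first packet needs 2·t_tx to clear all hops; remaining 109 packets each add one t_tx.
Total = (2+110-1)·t_tx + 2·t_prop = 111·0.0161633 + 2·0.00484848 = 1.80 ms.

1.80 ms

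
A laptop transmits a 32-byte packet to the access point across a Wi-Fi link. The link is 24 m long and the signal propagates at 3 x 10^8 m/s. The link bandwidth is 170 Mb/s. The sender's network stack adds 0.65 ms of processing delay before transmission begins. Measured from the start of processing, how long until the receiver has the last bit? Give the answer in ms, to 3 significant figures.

0.652 ms

L = 32 × 8 = 256 bits.
Transmission delay = L/R = 256 / 170000000 = 0.00150588 ms.
Propagation delay = d/s = 24 m / 300000000 m/s = 8e-05 ms.
Plus processing delay 0.65 ms = 0.65 ms.
Total = 0.652 ms.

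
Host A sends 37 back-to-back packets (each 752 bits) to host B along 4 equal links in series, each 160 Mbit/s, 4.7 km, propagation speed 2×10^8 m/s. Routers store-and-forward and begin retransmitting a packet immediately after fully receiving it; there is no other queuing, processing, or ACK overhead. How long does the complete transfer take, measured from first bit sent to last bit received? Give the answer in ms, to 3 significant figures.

0.282 ms

Per-hop transmission t_tx = L/R = 752/160000000 = 0.0047 ms.
Per-hop propagation t_prop = 4700/200000000 = 0.0235 ms.
Pipeline fill: first packet needs 4·t_tx to clear all hops; remaining 36 packets each add one t_tx.
Total = (4+37-1)·t_tx + 4·t_prop = 40·0.0047 + 4·0.0235 = 0.282 ms.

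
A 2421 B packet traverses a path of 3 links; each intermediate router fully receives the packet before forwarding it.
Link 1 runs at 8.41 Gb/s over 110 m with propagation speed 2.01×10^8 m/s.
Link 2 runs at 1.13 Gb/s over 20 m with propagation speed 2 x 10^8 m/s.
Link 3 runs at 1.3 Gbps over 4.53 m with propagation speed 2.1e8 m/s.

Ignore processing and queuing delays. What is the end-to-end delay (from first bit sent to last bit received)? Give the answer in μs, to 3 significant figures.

L = 2421 × 8 = 19368 bits.
Transmission delays (L/R per hop): 2.30297, 17.1398, 14.8985 μs; sum = 34.3413 μs.
Propagation delays (d/s per hop): 0.547264, 0.1, 0.0215714 μs; sum = 0.668835 μs.
End-to-end = 35.0 μs.

35.0 μs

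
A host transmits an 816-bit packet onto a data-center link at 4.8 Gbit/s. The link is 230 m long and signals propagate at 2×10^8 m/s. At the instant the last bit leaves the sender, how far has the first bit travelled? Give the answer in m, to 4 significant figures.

t_tx = L/R = 816/4800000000 = 1.7e-07 s.
Distance = s × t_tx = 200000000 × 1.7e-07 = 34.00 m.

34.00 m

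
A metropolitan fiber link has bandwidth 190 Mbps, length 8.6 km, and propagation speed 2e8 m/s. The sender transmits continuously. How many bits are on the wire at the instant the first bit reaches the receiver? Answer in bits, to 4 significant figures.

Propagation delay = 8600 / 200000000 = 4.3e-05 s.
BDP = R × t_prop = 190000000 × 4.3e-05 = 8170 bits.

8170 bits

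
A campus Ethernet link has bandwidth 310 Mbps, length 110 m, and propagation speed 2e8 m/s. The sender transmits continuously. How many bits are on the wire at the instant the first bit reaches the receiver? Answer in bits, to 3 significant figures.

171 bits

Propagation delay = 110 / 200000000 = 5.5e-07 s.
BDP = R × t_prop = 310000000 × 5.5e-07 = 170.5 bits.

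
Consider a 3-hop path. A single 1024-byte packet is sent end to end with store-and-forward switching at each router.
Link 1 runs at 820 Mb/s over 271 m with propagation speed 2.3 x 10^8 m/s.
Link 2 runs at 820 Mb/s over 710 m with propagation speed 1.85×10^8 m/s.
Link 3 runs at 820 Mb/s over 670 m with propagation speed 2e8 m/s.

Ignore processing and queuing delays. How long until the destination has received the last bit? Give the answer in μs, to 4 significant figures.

38.34 μs

L = 1024 × 8 = 8192 bits.
Transmission delay per hop = L/R = 8192/820000000 = 9.99024 μs; 3 hops → 29.9707 μs.
Propagation delays (d/s per hop): 1.17826, 3.83784, 3.35 μs; sum = 8.3661 μs.
End-to-end = 38.34 μs.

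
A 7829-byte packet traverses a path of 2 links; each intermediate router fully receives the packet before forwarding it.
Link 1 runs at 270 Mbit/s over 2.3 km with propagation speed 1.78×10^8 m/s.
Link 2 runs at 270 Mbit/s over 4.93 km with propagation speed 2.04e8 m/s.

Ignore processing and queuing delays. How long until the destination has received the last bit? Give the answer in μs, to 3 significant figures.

L = 7829 × 8 = 62632 bits.
Transmission delay per hop = L/R = 62632/270000000 = 231.97 μs; 2 hops → 463.941 μs.
Propagation delays (d/s per hop): 12.9213, 24.1667 μs; sum = 37.088 μs.
End-to-end = 501 μs.

501 μs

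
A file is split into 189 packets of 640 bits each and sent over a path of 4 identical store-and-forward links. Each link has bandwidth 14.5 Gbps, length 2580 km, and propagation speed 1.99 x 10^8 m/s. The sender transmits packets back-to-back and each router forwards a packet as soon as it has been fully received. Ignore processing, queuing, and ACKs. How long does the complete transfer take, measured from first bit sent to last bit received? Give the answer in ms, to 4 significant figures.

51.87 ms

Per-hop transmission t_tx = L/R = 640/14500000000 = 4.41379e-05 ms.
Per-hop propagation t_prop = 2580000/199000000 = 12.9648 ms.
Pipeline fill: first packet needs 4·t_tx to clear all hops; remaining 188 packets each add one t_tx.
Total = (4+189-1)·t_tx + 4·t_prop = 192·4.41379e-05 + 4·12.9648 = 51.87 ms.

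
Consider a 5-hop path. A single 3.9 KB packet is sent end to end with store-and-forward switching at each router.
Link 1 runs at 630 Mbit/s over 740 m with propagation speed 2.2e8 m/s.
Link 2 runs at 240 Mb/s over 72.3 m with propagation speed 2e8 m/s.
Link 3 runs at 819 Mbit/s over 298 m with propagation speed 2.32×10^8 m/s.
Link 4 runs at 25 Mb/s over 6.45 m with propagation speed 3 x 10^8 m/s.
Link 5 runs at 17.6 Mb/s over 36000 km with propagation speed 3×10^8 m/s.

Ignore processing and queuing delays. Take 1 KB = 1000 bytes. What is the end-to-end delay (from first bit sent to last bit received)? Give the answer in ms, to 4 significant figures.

123.2 ms

L = 31200 bits.
Transmission delays (L/R per hop): 0.0495238, 0.13, 0.0380952, 1.248, 1.77273 ms; sum = 3.23835 ms.
Propagation delays (d/s per hop): 0.00336364, 0.0003615, 0.00128448, 2.15e-05, 120 ms; sum = 120.005 ms.
End-to-end = 123.2 ms.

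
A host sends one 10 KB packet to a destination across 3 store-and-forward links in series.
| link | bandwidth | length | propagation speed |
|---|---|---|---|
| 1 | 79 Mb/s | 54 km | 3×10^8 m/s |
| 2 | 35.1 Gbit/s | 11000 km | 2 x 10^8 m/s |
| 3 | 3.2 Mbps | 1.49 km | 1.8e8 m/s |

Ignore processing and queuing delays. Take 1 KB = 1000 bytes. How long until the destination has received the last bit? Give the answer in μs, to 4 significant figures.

81200 μs

L = 80000 bits.
Transmission delays (L/R per hop): 1012.66, 2.2792, 25000 μs; sum = 26014.9 μs.
Propagation delays (d/s per hop): 180, 55000, 8.27778 μs; sum = 55188.3 μs.
End-to-end = 81200 μs.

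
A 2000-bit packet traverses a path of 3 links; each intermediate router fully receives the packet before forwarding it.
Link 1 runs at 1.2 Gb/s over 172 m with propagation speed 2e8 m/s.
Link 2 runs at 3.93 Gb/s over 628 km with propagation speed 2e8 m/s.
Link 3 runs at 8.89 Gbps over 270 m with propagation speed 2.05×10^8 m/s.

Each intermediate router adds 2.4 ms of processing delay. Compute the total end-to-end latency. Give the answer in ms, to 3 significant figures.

7.94 ms

Transmission delays (L/R per hop): 0.00166667, 0.000508906, 0.000224972 ms; sum = 0.00240054 ms.
Propagation delays (d/s per hop): 0.00086, 3.14, 0.00131707 ms; sum = 3.14218 ms.
Processing at 2 router(s): 2 × 2.4 ms = 4.8 ms.
End-to-end = 7.94 ms.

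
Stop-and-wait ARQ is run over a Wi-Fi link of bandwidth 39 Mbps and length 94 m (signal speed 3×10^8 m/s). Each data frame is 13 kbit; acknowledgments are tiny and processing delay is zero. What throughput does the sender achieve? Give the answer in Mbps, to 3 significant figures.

t_tx = L/R = 13000/39000000 = 0.000333333 s.
t_prop = 94/300000000 = 3.13333e-07 s; RTT = 6.26667e-07 s.
Cycle = t_tx + RTT = 0.00033396 s.
Throughput = L / cycle = 13000 / 0.00033396 = 38.9 Mbps.

38.9 Mbps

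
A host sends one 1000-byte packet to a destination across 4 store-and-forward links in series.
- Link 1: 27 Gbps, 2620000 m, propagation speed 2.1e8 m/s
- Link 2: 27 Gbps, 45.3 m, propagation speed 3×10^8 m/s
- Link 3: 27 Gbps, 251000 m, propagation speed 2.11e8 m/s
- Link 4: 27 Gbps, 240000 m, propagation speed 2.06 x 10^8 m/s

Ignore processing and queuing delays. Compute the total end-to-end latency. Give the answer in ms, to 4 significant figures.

L = 1000 × 8 = 8000 bits.
Transmission delay per hop = L/R = 8000/27000000000 = 0.000296296 ms; 4 hops → 0.00118519 ms.
Propagation delays (d/s per hop): 12.4762, 0.000151, 1.18957, 1.16505 ms; sum = 14.831 ms.
End-to-end = 14.83 ms.

14.83 ms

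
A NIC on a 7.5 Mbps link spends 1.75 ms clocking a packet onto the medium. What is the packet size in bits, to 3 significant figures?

13100 bits

L = R × t_tx = 7500000 b/s × 0.00175 s = 13125 bits.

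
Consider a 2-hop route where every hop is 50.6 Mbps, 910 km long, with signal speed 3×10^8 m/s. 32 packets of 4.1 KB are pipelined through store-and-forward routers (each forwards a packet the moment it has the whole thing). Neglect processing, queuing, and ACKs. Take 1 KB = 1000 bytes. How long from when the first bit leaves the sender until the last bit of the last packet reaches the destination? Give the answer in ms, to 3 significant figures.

27.5 ms

Per-hop transmission t_tx = L/R = 32800/50600000 = 0.648221 ms.
Per-hop propagation t_prop = 910000/300000000 = 3.03333 ms.
Pipeline fill: first packet needs 2·t_tx to clear all hops; remaining 31 packets each add one t_tx.
Total = (2+32-1)·t_tx + 2·t_prop = 33·0.648221 + 2·3.03333 = 27.5 ms.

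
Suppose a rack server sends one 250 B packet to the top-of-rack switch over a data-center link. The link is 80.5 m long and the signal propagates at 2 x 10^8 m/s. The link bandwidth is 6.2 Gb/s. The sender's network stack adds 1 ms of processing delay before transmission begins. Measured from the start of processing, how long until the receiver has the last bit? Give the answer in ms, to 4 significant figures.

1.001 ms

L = 250 × 8 = 2000 bits.
Transmission delay = L/R = 2000 / 6200000000 = 0.000322581 ms.
Propagation delay = d/s = 80.5 m / 200000000 m/s = 0.0004025 ms.
Plus processing delay 1 ms = 1 ms.
Total = 1.001 ms.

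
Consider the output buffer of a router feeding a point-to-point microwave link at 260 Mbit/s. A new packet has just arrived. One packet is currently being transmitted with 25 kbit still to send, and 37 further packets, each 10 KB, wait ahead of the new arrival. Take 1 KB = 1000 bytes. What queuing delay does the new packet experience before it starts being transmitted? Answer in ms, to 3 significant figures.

11.5 ms

Each queued packet: L/R = 80000/260000000 = 0.307692 ms.
37 queued → 11.3846 ms.
Plus remaining 25000 bits of current packet: 0.0961538 ms.
Queuing delay = 11.5 ms.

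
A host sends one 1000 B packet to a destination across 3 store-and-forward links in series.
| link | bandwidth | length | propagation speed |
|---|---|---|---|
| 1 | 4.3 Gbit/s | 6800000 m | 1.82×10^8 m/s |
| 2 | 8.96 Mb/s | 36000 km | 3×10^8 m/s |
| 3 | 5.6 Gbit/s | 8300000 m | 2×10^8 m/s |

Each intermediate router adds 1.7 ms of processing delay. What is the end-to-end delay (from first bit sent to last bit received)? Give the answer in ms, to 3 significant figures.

L = 1000 × 8 = 8000 bits.
Transmission delays (L/R per hop): 0.00186047, 0.892857, 0.00142857 ms; sum = 0.896146 ms.
Propagation delays (d/s per hop): 37.3626, 120, 41.5 ms; sum = 198.863 ms.
Processing at 2 router(s): 2 × 1.7 ms = 3.4 ms.
End-to-end = 203 ms.

203 ms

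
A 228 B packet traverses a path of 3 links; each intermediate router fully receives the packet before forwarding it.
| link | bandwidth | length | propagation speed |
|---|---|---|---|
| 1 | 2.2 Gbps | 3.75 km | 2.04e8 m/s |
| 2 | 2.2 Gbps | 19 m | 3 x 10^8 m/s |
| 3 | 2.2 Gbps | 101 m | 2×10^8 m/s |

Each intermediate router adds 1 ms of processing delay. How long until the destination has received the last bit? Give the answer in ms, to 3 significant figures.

L = 228 × 8 = 1824 bits.
Transmission delay per hop = L/R = 1824/2200000000 = 0.000829091 ms; 3 hops → 0.00248727 ms.
Propagation delays (d/s per hop): 0.0183824, 6.33333e-05, 0.000505 ms; sum = 0.0189507 ms.
Processing at 2 router(s): 2 × 1 ms = 2 ms.
End-to-end = 2.02 ms.

2.02 ms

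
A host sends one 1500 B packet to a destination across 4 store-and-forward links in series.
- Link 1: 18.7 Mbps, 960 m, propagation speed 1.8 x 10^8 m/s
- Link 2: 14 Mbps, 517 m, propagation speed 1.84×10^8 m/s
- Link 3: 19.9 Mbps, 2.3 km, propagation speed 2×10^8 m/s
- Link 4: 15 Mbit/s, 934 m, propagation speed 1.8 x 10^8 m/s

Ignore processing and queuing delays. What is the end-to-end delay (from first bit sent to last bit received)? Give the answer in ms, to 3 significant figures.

L = 1500 × 8 = 12000 bits.
Transmission delays (L/R per hop): 0.641711, 0.857143, 0.603015, 0.8 ms; sum = 2.90187 ms.
Propagation delays (d/s per hop): 0.00533333, 0.00280978, 0.0115, 0.00518889 ms; sum = 0.024832 ms.
End-to-end = 2.93 ms.

2.93 ms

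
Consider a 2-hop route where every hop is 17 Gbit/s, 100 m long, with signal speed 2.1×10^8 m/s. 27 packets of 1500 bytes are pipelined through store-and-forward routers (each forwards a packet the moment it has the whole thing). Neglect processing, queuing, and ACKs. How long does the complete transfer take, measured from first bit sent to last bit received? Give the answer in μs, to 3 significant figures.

20.7 μs

Per-hop transmission t_tx = L/R = 12000/17000000000 = 0.705882 μs.
Per-hop propagation t_prop = 100/210000000 = 0.47619 μs.
Pipeline fill: first packet needs 2·t_tx to clear all hops; remaining 26 packets each add one t_tx.
Total = (2+27-1)·t_tx + 2·t_prop = 28·0.705882 + 2·0.47619 = 20.7 μs.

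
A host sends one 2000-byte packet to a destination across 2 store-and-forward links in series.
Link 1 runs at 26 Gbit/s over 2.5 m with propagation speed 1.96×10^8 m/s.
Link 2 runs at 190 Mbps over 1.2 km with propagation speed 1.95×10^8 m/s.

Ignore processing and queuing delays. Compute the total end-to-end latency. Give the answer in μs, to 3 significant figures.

L = 2000 × 8 = 16000 bits.
Transmission delays (L/R per hop): 0.615385, 84.2105 μs; sum = 84.8259 μs.
Propagation delays (d/s per hop): 0.0127551, 6.15385 μs; sum = 6.1666 μs.
End-to-end = 91.0 μs.

91.0 μs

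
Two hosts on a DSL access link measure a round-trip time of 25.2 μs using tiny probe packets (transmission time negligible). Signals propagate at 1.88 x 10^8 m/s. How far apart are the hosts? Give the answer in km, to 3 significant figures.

One-way propagation = RTT/2 = 12.6 μs.
d = s × t = 188000000 × 1.26e-05 = 2.37 km.

2.37 km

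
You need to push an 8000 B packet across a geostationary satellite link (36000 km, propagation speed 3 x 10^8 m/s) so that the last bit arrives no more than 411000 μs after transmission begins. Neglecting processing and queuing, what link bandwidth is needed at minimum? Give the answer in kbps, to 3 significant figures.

L = 64000 bits.
Propagation delay = 36000000 / 300000000 = 120000 μs.
Transmission budget = 411000 − 120000 = 291000 μs.
R ≥ L / t_tx = 64000 bits / 0.291 s = 220 kbps.

220 kbps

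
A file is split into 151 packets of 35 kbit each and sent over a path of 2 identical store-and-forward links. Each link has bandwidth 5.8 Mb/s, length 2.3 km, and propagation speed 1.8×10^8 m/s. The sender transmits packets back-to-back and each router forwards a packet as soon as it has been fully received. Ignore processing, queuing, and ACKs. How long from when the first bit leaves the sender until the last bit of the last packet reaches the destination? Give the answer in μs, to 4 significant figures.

Per-hop transmission t_tx = L/R = 35000/5800000 = 6034.48 μs.
Per-hop propagation t_prop = 2300/180000000 = 12.7778 μs.
Pipeline fill: first packet needs 2·t_tx to clear all hops; remaining 150 packets each add one t_tx.
Total = (2+151-1)·t_tx + 2·t_prop = 152·6034.48 + 2·12.7778 = 917300 μs.

917300 μs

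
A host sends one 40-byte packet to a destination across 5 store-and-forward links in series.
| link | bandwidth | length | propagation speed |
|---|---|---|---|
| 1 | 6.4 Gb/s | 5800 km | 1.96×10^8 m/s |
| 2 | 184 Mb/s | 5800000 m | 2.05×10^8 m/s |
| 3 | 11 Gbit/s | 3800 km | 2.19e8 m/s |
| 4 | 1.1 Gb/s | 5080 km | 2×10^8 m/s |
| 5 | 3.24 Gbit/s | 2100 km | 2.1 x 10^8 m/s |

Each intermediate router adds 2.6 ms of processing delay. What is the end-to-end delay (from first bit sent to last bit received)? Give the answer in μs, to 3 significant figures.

121000 μs

L = 40 × 8 = 320 bits.
Transmission delays (L/R per hop): 0.05, 1.73913, 0.0290909, 0.290909, 0.0987654 μs; sum = 2.2079 μs.
Propagation delays (d/s per hop): 29591.8, 28292.7, 17351.6, 25400, 10000 μs; sum = 110636 μs.
Processing at 4 router(s): 4 × 2.6 ms = 10400 μs.
End-to-end = 121000 μs.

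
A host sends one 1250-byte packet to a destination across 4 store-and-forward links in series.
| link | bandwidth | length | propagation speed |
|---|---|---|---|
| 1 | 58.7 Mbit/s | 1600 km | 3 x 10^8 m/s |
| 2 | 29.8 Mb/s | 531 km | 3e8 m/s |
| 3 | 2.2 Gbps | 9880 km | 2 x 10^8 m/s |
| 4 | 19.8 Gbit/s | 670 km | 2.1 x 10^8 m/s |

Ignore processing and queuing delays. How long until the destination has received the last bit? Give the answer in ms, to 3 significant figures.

L = 1250 × 8 = 10000 bits.
Transmission delays (L/R per hop): 0.170358, 0.33557, 0.00454545, 0.000505051 ms; sum = 0.510979 ms.
Propagation delays (d/s per hop): 5.33333, 1.77, 49.4, 3.19048 ms; sum = 59.6938 ms.
End-to-end = 60.2 ms.

60.2 ms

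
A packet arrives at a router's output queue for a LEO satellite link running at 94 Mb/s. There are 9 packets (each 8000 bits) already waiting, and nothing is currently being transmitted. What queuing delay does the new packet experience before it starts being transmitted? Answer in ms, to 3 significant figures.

Each queued packet: L/R = 8000/94000000 = 0.0851064 ms.
9 queued → 0.765957 ms.
Queuing delay = 0.766 ms.

0.766 ms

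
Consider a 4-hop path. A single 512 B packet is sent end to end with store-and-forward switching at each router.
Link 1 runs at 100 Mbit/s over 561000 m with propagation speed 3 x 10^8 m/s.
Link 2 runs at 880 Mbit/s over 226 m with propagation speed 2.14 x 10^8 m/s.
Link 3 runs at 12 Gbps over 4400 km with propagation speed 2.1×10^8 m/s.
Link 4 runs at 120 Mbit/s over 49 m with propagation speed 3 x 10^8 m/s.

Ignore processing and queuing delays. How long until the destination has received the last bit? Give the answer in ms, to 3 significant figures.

22.9 ms

L = 512 × 8 = 4096 bits.
Transmission delays (L/R per hop): 0.04096, 0.00465455, 0.000341333, 0.0341333 ms; sum = 0.0800892 ms.
Propagation delays (d/s per hop): 1.87, 0.00105607, 20.9524, 0.000163333 ms; sum = 22.8236 ms.
End-to-end = 22.9 ms.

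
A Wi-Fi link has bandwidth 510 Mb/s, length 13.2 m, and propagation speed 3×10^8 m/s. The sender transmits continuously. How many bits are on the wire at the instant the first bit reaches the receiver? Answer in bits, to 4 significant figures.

22.44 bits

Propagation delay = 13.2 / 300000000 = 4.4e-08 s.
BDP = R × t_prop = 510000000 × 4.4e-08 = 22.44 bits.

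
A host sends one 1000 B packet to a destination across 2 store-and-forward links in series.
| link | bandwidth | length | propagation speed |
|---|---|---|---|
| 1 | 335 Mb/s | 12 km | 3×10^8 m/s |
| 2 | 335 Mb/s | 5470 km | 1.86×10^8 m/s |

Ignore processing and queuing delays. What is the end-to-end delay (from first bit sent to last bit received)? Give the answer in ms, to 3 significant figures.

L = 1000 × 8 = 8000 bits.
Transmission delay per hop = L/R = 8000/335000000 = 0.0238806 ms; 2 hops → 0.0477612 ms.
Propagation delays (d/s per hop): 0.04, 29.4086 ms; sum = 29.4486 ms.
End-to-end = 29.5 ms.

29.5 ms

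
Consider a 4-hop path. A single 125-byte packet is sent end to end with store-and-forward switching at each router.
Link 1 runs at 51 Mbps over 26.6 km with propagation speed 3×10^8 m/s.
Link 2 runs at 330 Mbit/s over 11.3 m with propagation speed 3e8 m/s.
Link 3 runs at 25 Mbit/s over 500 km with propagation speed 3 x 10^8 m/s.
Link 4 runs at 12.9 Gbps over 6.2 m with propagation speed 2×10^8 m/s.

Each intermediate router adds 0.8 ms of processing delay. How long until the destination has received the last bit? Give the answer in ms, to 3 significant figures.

L = 125 × 8 = 1000 bits.
Transmission delays (L/R per hop): 0.0196078, 0.0030303, 0.04, 7.75194e-05 ms; sum = 0.0627157 ms.
Propagation delays (d/s per hop): 0.0886667, 3.76667e-05, 1.66667, 3.1e-05 ms; sum = 1.7554 ms.
Processing at 3 router(s): 3 × 0.8 ms = 2.4 ms.
End-to-end = 4.22 ms.

4.22 ms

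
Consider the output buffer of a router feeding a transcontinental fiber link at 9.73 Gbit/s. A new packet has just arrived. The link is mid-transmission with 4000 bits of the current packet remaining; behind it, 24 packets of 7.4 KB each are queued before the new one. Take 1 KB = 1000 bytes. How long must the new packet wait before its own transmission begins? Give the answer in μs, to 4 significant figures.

Each queued packet: L/R = 59200/9730000000 = 6.08428 μs.
24 queued → 146.023 μs.
Plus remaining 4000 bits of current packet: 0.4111 μs.
Queuing delay = 146.4 μs.

146.4 μs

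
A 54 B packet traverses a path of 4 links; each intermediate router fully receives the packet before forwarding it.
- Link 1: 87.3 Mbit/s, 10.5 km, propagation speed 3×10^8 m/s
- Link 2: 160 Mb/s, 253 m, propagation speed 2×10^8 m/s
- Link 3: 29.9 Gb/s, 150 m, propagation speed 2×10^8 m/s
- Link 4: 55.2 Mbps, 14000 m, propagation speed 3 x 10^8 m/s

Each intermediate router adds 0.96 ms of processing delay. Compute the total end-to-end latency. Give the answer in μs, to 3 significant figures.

2980 μs

L = 54 × 8 = 432 bits.
Transmission delays (L/R per hop): 4.94845, 2.7, 0.0144482, 7.82609 μs; sum = 15.489 μs.
Propagation delays (d/s per hop): 35, 1.265, 0.75, 46.6667 μs; sum = 83.6817 μs.
Processing at 3 router(s): 3 × 0.96 ms = 2880 μs.
End-to-end = 2980 μs.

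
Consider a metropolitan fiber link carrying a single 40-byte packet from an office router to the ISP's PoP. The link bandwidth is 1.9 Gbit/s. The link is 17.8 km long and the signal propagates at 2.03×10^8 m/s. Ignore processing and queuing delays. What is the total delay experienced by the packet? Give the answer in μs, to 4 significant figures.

87.85 μs

L = 40 × 8 = 320 bits.
Transmission delay = L/R = 320 / 1900000000 = 0.168421 μs.
Propagation delay = d/s = 17800 m / 2.03e+08 m/s = 87.6847 μs.
Total = 87.85 μs.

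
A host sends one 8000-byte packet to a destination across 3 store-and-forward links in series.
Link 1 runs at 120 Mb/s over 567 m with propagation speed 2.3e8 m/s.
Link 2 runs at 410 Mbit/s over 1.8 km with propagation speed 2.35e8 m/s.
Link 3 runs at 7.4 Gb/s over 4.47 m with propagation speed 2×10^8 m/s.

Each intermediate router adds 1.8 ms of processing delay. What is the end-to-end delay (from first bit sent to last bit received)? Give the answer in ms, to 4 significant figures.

4.308 ms

L = 8000 × 8 = 64000 bits.
Transmission delays (L/R per hop): 0.533333, 0.156098, 0.00864865 ms; sum = 0.69808 ms.
Propagation delays (d/s per hop): 0.00246522, 0.00765957, 2.235e-05 ms; sum = 0.0101471 ms.
Processing at 2 router(s): 2 × 1.8 ms = 3.6 ms.
End-to-end = 4.308 ms.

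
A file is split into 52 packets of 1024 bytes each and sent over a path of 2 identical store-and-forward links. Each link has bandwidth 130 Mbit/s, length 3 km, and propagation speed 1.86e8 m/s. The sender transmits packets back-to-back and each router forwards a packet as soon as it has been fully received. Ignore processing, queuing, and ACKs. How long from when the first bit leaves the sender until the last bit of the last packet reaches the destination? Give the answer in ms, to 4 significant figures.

Per-hop transmission t_tx = L/R = 8192/130000000 = 0.0630154 ms.
Per-hop propagation t_prop = 3000/186000000 = 0.016129 ms.
Pipeline fill: first packet needs 2·t_tx to clear all hops; remaining 51 packets each add one t_tx.
Total = (2+52-1)·t_tx + 2·t_prop = 53·0.0630154 + 2·0.016129 = 3.372 ms.

3.372 ms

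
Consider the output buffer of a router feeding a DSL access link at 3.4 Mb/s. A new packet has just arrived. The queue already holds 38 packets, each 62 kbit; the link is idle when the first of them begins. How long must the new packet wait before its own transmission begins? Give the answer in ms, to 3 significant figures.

Each queued packet: L/R = 62000/3400000 = 18.2353 ms.
38 queued → 692.941 ms.
Queuing delay = 693 ms.

693 ms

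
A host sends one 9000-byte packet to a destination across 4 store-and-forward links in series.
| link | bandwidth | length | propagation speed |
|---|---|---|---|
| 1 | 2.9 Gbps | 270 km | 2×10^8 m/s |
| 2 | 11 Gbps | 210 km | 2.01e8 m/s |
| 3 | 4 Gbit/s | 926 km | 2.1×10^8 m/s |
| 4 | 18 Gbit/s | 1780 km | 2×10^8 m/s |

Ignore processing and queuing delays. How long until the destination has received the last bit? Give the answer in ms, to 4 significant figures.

15.76 ms

L = 9000 × 8 = 72000 bits.
Transmission delays (L/R per hop): 0.0248276, 0.00654545, 0.018, 0.004 ms; sum = 0.053373 ms.
Propagation delays (d/s per hop): 1.35, 1.04478, 4.40952, 8.9 ms; sum = 15.7043 ms.
End-to-end = 15.76 ms.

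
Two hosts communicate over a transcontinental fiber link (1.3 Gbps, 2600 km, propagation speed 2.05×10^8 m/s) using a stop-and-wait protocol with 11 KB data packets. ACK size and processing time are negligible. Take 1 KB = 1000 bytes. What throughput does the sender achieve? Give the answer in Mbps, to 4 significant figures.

3.460 Mbps

t_tx = L/R = 88000/1300000000 = 6.76923e-05 s.
t_prop = 2600000/2.05e+08 = 0.0126829 s; RTT = 0.0253659 s.
Cycle = t_tx + RTT = 0.0254335 s.
Throughput = L / cycle = 88000 / 0.0254335 = 3.460 Mbps.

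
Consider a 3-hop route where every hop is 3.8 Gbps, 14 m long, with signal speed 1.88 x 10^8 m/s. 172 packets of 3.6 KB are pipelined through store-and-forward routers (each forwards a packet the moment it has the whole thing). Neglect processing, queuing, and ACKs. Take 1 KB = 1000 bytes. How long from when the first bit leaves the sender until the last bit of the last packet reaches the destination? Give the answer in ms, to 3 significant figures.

Per-hop transmission t_tx = L/R = 28800/3800000000 = 0.00757895 ms.
Per-hop propagation t_prop = 14/188000000 = 7.44681e-05 ms.
Pipeline fill: first packet needs 3·t_tx to clear all hops; remaining 171 packets each add one t_tx.
Total = (3+172-1)·t_tx + 3·t_prop = 174·0.00757895 + 3·7.44681e-05 = 1.32 ms.

1.32 ms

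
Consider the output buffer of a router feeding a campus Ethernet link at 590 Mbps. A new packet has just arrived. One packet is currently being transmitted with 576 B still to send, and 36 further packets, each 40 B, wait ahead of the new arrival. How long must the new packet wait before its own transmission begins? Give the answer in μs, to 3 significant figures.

Each queued packet: L/R = 320/590000000 = 0.542373 μs.
36 queued → 19.5254 μs.
Plus remaining 4608 bits of current packet: 7.81017 μs.
Queuing delay = 27.3 μs.

27.3 μs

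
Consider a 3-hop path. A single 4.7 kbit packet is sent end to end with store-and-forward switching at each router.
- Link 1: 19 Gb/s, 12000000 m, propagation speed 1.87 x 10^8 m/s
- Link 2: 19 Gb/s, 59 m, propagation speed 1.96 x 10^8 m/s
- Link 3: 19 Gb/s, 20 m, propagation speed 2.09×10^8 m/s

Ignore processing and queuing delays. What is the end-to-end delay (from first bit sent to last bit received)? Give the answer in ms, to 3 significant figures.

L = 4700 bits.
Transmission delay per hop = L/R = 4700/19000000000 = 0.000247368 ms; 3 hops → 0.000742105 ms.
Propagation delays (d/s per hop): 64.1711, 0.00030102, 9.56938e-05 ms; sum = 64.1715 ms.
End-to-end = 64.2 ms.

64.2 ms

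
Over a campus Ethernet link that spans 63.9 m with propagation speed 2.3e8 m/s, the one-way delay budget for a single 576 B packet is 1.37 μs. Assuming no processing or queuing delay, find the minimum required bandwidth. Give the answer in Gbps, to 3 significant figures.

L = 4608 bits.
Propagation delay = 63.9 / 2.3e+08 = 0.277826 μs.
Transmission budget = 1.37 − 0.277826 = 1.09217 μs.
R ≥ L / t_tx = 4608 bits / 1.09217e-06 s = 4.22 Gbps.

4.22 Gbps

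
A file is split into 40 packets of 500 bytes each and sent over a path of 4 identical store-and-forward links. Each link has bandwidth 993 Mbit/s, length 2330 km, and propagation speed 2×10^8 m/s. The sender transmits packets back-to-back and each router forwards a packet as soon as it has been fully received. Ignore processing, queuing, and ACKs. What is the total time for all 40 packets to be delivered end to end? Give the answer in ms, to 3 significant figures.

Per-hop transmission t_tx = L/R = 4000/993000000 = 0.0040282 ms.
Per-hop propagation t_prop = 2330000/200000000 = 11.65 ms.
Pipeline fill: first packet needs 4·t_tx to clear all hops; remaining 39 packets each add one t_tx.
Total = (4+40-1)·t_tx + 4·t_prop = 43·0.0040282 + 4·11.65 = 46.8 ms.

46.8 ms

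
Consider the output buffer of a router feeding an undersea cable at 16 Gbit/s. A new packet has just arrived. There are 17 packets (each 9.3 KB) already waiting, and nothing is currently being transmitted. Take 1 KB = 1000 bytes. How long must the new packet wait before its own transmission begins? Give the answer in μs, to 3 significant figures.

Each queued packet: L/R = 74400/16000000000 = 4.65 μs.
17 queued → 79.05 μs.
Queuing delay = 79.1 μs.

79.1 μs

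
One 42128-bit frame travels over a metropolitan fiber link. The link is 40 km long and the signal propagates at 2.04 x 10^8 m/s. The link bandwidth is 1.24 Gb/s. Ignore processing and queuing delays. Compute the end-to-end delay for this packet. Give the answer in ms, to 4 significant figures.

0.2301 ms

Transmission delay = L/R = 42128 / 1240000000 = 0.0339742 ms.
Propagation delay = d/s = 40000 m / 204000000 m/s = 0.196078 ms.
Total = 0.2301 ms.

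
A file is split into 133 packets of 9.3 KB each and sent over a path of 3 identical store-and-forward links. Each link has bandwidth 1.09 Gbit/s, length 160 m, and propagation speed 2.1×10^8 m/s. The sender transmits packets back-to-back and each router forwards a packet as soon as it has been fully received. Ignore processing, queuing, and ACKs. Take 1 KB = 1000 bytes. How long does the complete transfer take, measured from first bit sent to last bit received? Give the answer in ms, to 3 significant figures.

9.22 ms

Per-hop transmission t_tx = L/R = 74400/1090000000 = 0.0682569 ms.
Per-hop propagation t_prop = 160/210000000 = 0.000761905 ms.
Pipeline fill: first packet needs 3·t_tx to clear all hops; remaining 132 packets each add one t_tx.
Total = (3+133-1)·t_tx + 3·t_prop = 135·0.0682569 + 3·0.000761905 = 9.22 ms.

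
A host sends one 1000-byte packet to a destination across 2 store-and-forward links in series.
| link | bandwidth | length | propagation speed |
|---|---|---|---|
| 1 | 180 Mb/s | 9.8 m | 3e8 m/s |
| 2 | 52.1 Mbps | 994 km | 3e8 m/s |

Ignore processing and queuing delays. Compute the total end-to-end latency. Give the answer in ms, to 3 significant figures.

L = 1000 × 8 = 8000 bits.
Transmission delays (L/R per hop): 0.0444444, 0.153551 ms; sum = 0.197995 ms.
Propagation delays (d/s per hop): 3.26667e-05, 3.31333 ms; sum = 3.31337 ms.
End-to-end = 3.51 ms.

3.51 ms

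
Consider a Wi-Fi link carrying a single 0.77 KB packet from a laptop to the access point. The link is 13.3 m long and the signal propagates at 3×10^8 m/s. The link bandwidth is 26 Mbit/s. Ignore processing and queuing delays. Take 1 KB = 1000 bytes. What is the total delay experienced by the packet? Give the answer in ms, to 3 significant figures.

0.237 ms

L = 6160 bits.
Transmission delay = L/R = 6160 / 26000000 = 0.236923 ms.
Propagation delay = d/s = 13.3 m / 300000000 m/s = 4.43333e-05 ms.
Total = 0.237 ms.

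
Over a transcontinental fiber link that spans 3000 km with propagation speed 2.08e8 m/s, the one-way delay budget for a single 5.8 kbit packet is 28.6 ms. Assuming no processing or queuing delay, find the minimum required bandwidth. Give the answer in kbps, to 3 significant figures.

409 kbps

Propagation delay = 3000000 / 208000000 = 14.4231 ms.
Transmission budget = 28.6 − 14.4231 = 14.1769 ms.
R ≥ L / t_tx = 5800 bits / 0.0141769 s = 409 kbps.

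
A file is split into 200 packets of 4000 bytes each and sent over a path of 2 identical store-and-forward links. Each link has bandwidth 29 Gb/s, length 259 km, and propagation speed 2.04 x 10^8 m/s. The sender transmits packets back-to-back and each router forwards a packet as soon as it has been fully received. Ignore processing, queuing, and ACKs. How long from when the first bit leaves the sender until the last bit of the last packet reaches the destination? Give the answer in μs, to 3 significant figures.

2760 μs

Per-hop transmission t_tx = L/R = 32000/29000000000 = 1.10345 μs.
Per-hop propagation t_prop = 259000/204000000 = 1269.61 μs.
Pipeline fill: first packet needs 2·t_tx to clear all hops; remaining 199 packets each add one t_tx.
Total = (2+200-1)·t_tx + 2·t_prop = 201·1.10345 + 2·1269.61 = 2760 μs.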